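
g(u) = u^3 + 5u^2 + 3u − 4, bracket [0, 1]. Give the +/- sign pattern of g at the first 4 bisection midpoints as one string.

m = 0.5, g(m) = -1.125 (−); new bracket [0.5, 1]
m = 0.75, g(m) = 1.484375 (+); new bracket [0.5, 0.75]
m = 0.625, g(m) = 0.072266 (+); new bracket [0.5, 0.625]
m = 0.5625, g(m) = -0.5525 (−); new bracket [0.5625, 0.625]

-++-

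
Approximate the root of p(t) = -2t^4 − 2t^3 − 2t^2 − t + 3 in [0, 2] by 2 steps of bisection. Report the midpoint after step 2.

p(1) = -4 < 0, so the root lies in [0, 1]
p(0.5) = 1.625 > 0, so the root lies in [0.5, 1]

0.5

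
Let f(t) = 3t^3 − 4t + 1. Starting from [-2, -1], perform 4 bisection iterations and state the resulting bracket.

[-1.3125, -1.25]

f(-1.5) = -3.125 < 0, so the root lies in [-1.5, -1]
f(-1.25) = 0.140625 > 0, so the root lies in [-1.5, -1.25]
f(-1.375) = -1.298828 < 0, so the root lies in [-1.375, -1.25]
f(-1.3125) = -0.533 < 0, so the root lies in [-1.3125, -1.25]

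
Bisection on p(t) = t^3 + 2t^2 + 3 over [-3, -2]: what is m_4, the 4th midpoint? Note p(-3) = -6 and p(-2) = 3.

m = -2.5, p(m) = -0.125 (−); new bracket [-2.5, -2]
m = -2.25, p(m) = 1.734375 (+); new bracket [-2.5, -2.25]
m = -2.375, p(m) = 0.884766 (+); new bracket [-2.5, -2.375]
m = -2.4375, p(m) = 0.4006 (+); new bracket [-2.5, -2.4375]

-2.4375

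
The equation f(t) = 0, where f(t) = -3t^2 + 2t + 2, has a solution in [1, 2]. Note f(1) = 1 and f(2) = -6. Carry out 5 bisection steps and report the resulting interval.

f(1.5) = -1.75 < 0, so the root lies in [1, 1.5]
f(1.25) = -0.1875 < 0, so the root lies in [1, 1.25]
f(1.125) = 0.453125 > 0, so the root lies in [1.125, 1.25]
f(1.1875) = 0.1445 > 0, so the root lies in [1.1875, 1.25]
f(1.21875) = -0.0186 < 0, so the root lies in [1.1875, 1.21875]

[1.1875, 1.21875]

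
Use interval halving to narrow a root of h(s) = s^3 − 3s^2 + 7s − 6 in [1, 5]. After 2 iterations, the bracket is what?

[1, 2]

h(3) = 15 > 0, so the root lies in [1, 3]
h(2) = 4 > 0, so the root lies in [1, 2]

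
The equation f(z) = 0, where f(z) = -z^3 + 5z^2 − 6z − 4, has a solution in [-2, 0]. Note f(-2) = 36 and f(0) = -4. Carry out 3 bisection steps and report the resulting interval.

[-0.5, -0.25]

f(-1) = 8 > 0, so the root lies in [-1, 0]
f(-0.5) = 0.375 > 0, so the root lies in [-0.5, 0]
f(-0.25) = -2.171875 < 0, so the root lies in [-0.5, -0.25]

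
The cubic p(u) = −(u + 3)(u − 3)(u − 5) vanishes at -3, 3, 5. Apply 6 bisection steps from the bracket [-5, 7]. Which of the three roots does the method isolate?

m = 1, p(m) = -32 (−); new bracket [-5, 1]
m = -2, p(m) = -35 (−); new bracket [-5, -2]
m = -3.5, p(m) = 27.625 (+); new bracket [-3.5, -2]
m = -2.75, p(m) = -11.1406 (−); new bracket [-3.5, -2.75]
m = -3.125, p(m) = 6.2207 (+); new bracket [-3.125, -2.75]
m = -2.9375, p(m) = -2.9456 (−); new bracket [-3.125, -2.9375]

-3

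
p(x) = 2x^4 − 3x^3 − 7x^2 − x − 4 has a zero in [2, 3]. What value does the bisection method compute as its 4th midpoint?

midpoint 2.5: p = -19 < 0 → [2.5, 3]
midpoint 2.75: p = -7.695312 < 0 → [2.75, 3]
midpoint 2.875: p = 0.615723 > 0 → [2.75, 2.875]
midpoint 2.8125: p = -3.7844 < 0 → [2.8125, 2.875]

2.8125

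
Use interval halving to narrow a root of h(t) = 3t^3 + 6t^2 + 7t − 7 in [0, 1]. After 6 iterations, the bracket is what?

h(0.5) = -1.625 < 0, so the root lies in [0.5, 1]
h(0.75) = 2.890625 > 0, so the root lies in [0.5, 0.75]
h(0.625) = 0.451172 > 0, so the root lies in [0.5, 0.625]
h(0.5625) = -0.6301 < 0, so the root lies in [0.5625, 0.625]
h(0.59375) = -0.1006 < 0, so the root lies in [0.59375, 0.625]
h(0.609375) = 0.1725 > 0, so the root lies in [0.59375, 0.609375]

[0.59375, 0.609375]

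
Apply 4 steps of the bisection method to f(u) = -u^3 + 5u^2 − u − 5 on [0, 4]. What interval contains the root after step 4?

[1.25, 1.5]

f(2) = 5 > 0, so the root lies in [0, 2]
f(1) = -2 < 0, so the root lies in [1, 2]
f(1.5) = 1.375 > 0, so the root lies in [1, 1.5]
f(1.25) = -0.3906 < 0, so the root lies in [1.25, 1.5]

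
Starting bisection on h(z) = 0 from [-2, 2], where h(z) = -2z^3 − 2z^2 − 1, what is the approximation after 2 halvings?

-1

midpoint 0: h = -1 < 0 → [-2, 0]
midpoint -1: h = -1 < 0 → [-2, -1]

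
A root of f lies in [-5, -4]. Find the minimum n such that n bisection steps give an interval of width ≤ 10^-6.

20

Width after n steps is 1/2^n. Need 2^n ≥ 1/10^-6 = 1000000.
2^19 = 524288 < 1000000 ≤ 2^20 = 1048576, so n = 20.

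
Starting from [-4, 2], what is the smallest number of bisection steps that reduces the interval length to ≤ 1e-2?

10

Width after n steps is 6/2^n. Need 2^n ≥ 6/1e-2 = 600.
2^9 = 512 < 600 ≤ 2^10 = 1024, so n = 10.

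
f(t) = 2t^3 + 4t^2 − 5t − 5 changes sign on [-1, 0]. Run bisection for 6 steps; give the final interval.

[-0.734375, -0.71875]

midpoint -0.5: f = -1.75 < 0 → [-1, -0.5]
midpoint -0.75: f = 0.15625 > 0 → [-0.75, -0.5]
midpoint -0.625: f = -0.800781 < 0 → [-0.75, -0.625]
midpoint -0.6875: f = -0.3218 < 0 → [-0.75, -0.6875]
midpoint -0.71875: f = -0.0825 < 0 → [-0.75, -0.71875]
midpoint -0.734375: f = 0.037 > 0 → [-0.734375, -0.71875]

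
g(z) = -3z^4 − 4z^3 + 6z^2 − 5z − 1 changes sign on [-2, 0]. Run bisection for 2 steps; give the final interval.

m = -1, g(m) = 11 (+); new bracket [-1, 0]
m = -0.5, g(m) = 3.3125 (+); new bracket [-0.5, 0]

[-0.5, 0]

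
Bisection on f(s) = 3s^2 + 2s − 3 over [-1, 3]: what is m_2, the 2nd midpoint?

m = 1, f(m) = 2 (+); new bracket [-1, 1]
m = 0, f(m) = -3 (−); new bracket [0, 1]

0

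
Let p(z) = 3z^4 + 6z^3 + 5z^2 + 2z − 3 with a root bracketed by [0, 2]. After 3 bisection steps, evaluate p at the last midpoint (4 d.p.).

m = 1, p(m) = 13 (+); new bracket [0, 1]
m = 0.5, p(m) = 0.1875 (+); new bracket [0, 0.5]
m = 0.25, p(m) = -2.082031 (−); new bracket [0.25, 0.5]

-2.0820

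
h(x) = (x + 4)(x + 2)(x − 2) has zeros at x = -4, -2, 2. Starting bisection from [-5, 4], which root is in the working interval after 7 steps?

2

h(-0.5) = -13.125 < 0, so the root lies in [-0.5, 4]
h(1.75) = -5.390625 < 0, so the root lies in [1.75, 4]
h(2.875) = 29.326172 > 0, so the root lies in [1.75, 2.875]
h(2.3125) = 8.5071 > 0, so the root lies in [1.75, 2.3125]
h(2.03125) = 0.7598 > 0, so the root lies in [1.75, 2.03125]
h(1.890625) = -2.5067 < 0, so the root lies in [1.890625, 2.03125]
h(1.9609375) = -0.9223 < 0, so the root lies in [1.9609375, 2.03125]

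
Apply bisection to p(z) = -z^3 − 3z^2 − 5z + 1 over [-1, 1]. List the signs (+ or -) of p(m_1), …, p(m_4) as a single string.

+--+

z = 0 gives p = 1, positive; keep [0, 1]
z = 0.5 gives p = -2.375, negative; keep [0, 0.5]
z = 0.25 gives p = -0.453125, negative; keep [0, 0.25]
z = 0.125 gives p = 0.3262, positive; keep [0.125, 0.25]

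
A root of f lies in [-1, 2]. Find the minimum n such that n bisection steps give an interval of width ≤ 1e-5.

Width after n steps is 3/2^n. Need 2^n ≥ 3/1e-5 = 300000.
2^18 = 262144 < 300000 ≤ 2^19 = 524288, so n = 19.

19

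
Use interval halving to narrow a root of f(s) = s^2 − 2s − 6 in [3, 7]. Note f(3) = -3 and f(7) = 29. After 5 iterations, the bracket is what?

[3.625, 3.75]

f(5) = 9 > 0, so the root lies in [3, 5]
f(4) = 2 > 0, so the root lies in [3, 4]
f(3.5) = -0.75 < 0, so the root lies in [3.5, 4]
f(3.75) = 0.5625 > 0, so the root lies in [3.5, 3.75]
f(3.625) = -0.1094 < 0, so the root lies in [3.625, 3.75]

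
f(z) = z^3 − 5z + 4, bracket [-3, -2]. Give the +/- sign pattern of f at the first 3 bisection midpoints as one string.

+--

f(-2.5) = 0.875 > 0, so the root lies in [-3, -2.5]
f(-2.75) = -3.046875 < 0, so the root lies in [-2.75, -2.5]
f(-2.625) = -0.962891 < 0, so the root lies in [-2.625, -2.5]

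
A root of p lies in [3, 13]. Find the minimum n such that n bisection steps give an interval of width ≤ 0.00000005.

28

Width after n steps is 10/2^n. Need 2^n ≥ 10/0.00000005 = 200000000.
2^27 = 134217728 < 200000000 ≤ 2^28 = 268435456, so n = 28.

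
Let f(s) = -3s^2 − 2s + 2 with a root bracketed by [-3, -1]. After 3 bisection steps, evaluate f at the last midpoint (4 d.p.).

f(-2) = -6 < 0, so the root lies in [-2, -1]
f(-1.5) = -1.75 < 0, so the root lies in [-1.5, -1]
f(-1.25) = -0.1875 < 0, so the root lies in [-1.25, -1]

-0.1875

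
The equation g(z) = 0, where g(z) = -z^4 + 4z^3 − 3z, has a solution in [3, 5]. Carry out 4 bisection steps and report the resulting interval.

[3.75, 3.875]

m = 4, g(m) = -12 (−); new bracket [3, 4]
m = 3.5, g(m) = 10.9375 (+); new bracket [3.5, 4]
m = 3.75, g(m) = 1.933594 (+); new bracket [3.75, 4]
m = 3.875, g(m) = -4.3518 (−); new bracket [3.75, 3.875]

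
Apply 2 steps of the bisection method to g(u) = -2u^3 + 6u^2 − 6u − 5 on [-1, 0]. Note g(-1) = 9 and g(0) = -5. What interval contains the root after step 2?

g(-0.5) = -0.25 < 0, so the root lies in [-1, -0.5]
g(-0.75) = 3.71875 > 0, so the root lies in [-0.75, -0.5]

[-0.75, -0.5]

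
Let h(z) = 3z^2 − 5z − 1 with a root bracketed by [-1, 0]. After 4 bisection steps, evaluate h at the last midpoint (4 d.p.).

0.0430

midpoint -0.5: h = 2.25 > 0 → [-0.5, 0]
midpoint -0.25: h = 0.4375 > 0 → [-0.25, 0]
midpoint -0.125: h = -0.328125 < 0 → [-0.25, -0.125]
midpoint -0.1875: h = 0.043 > 0 → [-0.1875, -0.125]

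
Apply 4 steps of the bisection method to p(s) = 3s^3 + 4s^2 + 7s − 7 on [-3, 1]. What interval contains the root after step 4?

midpoint -1: p = -13 < 0 → [-1, 1]
midpoint 0: p = -7 < 0 → [0, 1]
midpoint 0.5: p = -2.125 < 0 → [0.5, 1]
midpoint 0.75: p = 1.7656 > 0 → [0.5, 0.75]

[0.5, 0.75]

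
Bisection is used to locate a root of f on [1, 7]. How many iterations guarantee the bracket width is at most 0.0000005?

Width after n steps is 6/2^n. Need 2^n ≥ 6/0.0000005 = 12000000.
2^23 = 8388608 < 12000000 ≤ 2^24 = 16777216, so n = 24.

24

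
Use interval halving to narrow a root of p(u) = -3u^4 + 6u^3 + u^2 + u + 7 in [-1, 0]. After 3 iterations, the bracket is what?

[-1, -0.875]

m = -0.5, p(m) = 5.8125 (+); new bracket [-1, -0.5]
m = -0.75, p(m) = 3.332031 (+); new bracket [-1, -0.75]
m = -0.875, p(m) = 1.112549 (+); new bracket [-1, -0.875]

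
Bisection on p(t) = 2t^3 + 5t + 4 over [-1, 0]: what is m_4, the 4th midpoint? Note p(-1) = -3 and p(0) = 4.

-0.6875

t = -0.5 gives p = 1.25, positive; keep [-1, -0.5]
t = -0.75 gives p = -0.59375, negative; keep [-0.75, -0.5]
t = -0.625 gives p = 0.386719, positive; keep [-0.75, -0.625]
t = -0.6875 gives p = -0.0874, negative; keep [-0.6875, -0.625]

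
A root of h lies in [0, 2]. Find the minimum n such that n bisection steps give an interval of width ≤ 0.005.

9

Width after n steps is 2/2^n. Need 2^n ≥ 2/0.005 = 400.
2^8 = 256 < 400 ≤ 2^9 = 512, so n = 9.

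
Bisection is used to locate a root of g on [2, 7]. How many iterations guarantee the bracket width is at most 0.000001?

23

Width after n steps is 5/2^n. Need 2^n ≥ 5/0.000001 = 5000000.
2^22 = 4194304 < 5000000 ≤ 2^23 = 8388608, so n = 23.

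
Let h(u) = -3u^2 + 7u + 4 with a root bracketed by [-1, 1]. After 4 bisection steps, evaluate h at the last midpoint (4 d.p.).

0.9531

midpoint 0: h = 4 > 0 → [-1, 0]
midpoint -0.5: h = -0.25 < 0 → [-0.5, 0]
midpoint -0.25: h = 2.0625 > 0 → [-0.5, -0.25]
midpoint -0.375: h = 0.9531 > 0 → [-0.5, -0.375]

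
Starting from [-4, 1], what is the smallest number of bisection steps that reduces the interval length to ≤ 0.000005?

20

Width after n steps is 5/2^n. Need 2^n ≥ 5/0.000005 = 1000000.
2^19 = 524288 < 1000000 ≤ 2^20 = 1048576, so n = 20.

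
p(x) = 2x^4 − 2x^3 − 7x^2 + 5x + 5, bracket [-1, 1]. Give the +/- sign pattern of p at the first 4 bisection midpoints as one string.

midpoint 0: p = 5 > 0 → [-1, 0]
midpoint -0.5: p = 1.125 > 0 → [-1, -0.5]
midpoint -0.75: p = -1.210938 < 0 → [-0.75, -0.5]
midpoint -0.625: p = -0.0659 < 0 → [-0.625, -0.5]

++--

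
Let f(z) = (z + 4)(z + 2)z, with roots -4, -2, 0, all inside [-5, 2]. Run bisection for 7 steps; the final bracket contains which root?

m = -1.5, f(m) = -1.875 (−); new bracket [-1.5, 2]
m = 0.25, f(m) = 2.390625 (+); new bracket [-1.5, 0.25]
m = -0.625, f(m) = -2.900391 (−); new bracket [-0.625, 0.25]
m = -0.1875, f(m) = -1.2957 (−); new bracket [-0.1875, 0.25]
m = 0.03125, f(m) = 0.2559 (+); new bracket [-0.1875, 0.03125]
m = -0.078125, f(m) = -0.5889 (−); new bracket [-0.078125, 0.03125]
m = -0.0234375, f(m) = -0.1842 (−); new bracket [-0.0234375, 0.03125]

0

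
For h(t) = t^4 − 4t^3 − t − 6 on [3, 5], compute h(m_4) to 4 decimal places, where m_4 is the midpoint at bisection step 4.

-1.3513

h(4) = -10 < 0, so the root lies in [4, 5]
h(4.5) = 35.0625 > 0, so the root lies in [4, 4.5]
h(4.25) = 8.941406 > 0, so the root lies in [4, 4.25]
h(4.125) = -1.3513 < 0, so the root lies in [4.125, 4.25]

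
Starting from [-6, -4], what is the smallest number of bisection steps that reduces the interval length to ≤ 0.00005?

Width after n steps is 2/2^n. Need 2^n ≥ 2/0.00005 = 40000.
2^15 = 32768 < 40000 ≤ 2^16 = 65536, so n = 16.

16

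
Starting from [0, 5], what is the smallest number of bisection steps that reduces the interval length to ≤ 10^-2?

Width after n steps is 5/2^n. Need 2^n ≥ 5/10^-2 = 500.
2^8 = 256 < 500 ≤ 2^9 = 512, so n = 9.

9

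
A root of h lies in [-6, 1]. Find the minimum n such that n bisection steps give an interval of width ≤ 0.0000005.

Width after n steps is 7/2^n. Need 2^n ≥ 7/0.0000005 = 14000000.
2^23 = 8388608 < 14000000 ≤ 2^24 = 16777216, so n = 24.

24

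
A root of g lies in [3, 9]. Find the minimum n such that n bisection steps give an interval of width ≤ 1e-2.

Width after n steps is 6/2^n. Need 2^n ≥ 6/1e-2 = 600.
2^9 = 512 < 600 ≤ 2^10 = 1024, so n = 10.

10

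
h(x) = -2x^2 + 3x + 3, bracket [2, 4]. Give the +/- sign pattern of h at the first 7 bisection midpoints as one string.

midpoint 3: h = -6 < 0 → [2, 3]
midpoint 2.5: h = -2 < 0 → [2, 2.5]
midpoint 2.25: h = -0.375 < 0 → [2, 2.25]
midpoint 2.125: h = 0.3438 > 0 → [2.125, 2.25]
midpoint 2.1875: h = -0.0078 < 0 → [2.125, 2.1875]
midpoint 2.15625: h = 0.1699 > 0 → [2.15625, 2.1875]
midpoint 2.171875: h = 0.0815 > 0 → [2.171875, 2.1875]

---+-++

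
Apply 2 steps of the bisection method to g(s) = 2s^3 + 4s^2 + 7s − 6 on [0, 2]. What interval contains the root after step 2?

midpoint 1: g = 7 > 0 → [0, 1]
midpoint 0.5: g = -1.25 < 0 → [0.5, 1]

[0.5, 1]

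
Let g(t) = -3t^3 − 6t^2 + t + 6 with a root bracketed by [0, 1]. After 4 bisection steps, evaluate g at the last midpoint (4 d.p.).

midpoint 0.5: g = 4.625 > 0 → [0.5, 1]
midpoint 0.75: g = 2.109375 > 0 → [0.75, 1]
midpoint 0.875: g = 0.271484 > 0 → [0.875, 1]
midpoint 0.9375: g = -0.8079 < 0 → [0.875, 0.9375]

-0.8079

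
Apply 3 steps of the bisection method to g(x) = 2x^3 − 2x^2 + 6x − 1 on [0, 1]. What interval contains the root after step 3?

x = 0.5 gives g = 1.75, positive; keep [0, 0.5]
x = 0.25 gives g = 0.40625, positive; keep [0, 0.25]
x = 0.125 gives g = -0.277344, negative; keep [0.125, 0.25]

[0.125, 0.25]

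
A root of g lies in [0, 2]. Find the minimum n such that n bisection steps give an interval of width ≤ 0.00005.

Width after n steps is 2/2^n. Need 2^n ≥ 2/0.00005 = 40000.
2^15 = 32768 < 40000 ≤ 2^16 = 65536, so n = 16.

16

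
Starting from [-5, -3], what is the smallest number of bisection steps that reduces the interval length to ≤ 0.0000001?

25

Width after n steps is 2/2^n. Need 2^n ≥ 2/0.0000001 = 20000000.
2^24 = 16777216 < 20000000 ≤ 2^25 = 33554432, so n = 25.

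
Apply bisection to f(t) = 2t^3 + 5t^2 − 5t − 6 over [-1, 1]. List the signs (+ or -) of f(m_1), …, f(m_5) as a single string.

---++

t = 0 gives f = -6, negative; keep [-1, 0]
t = -0.5 gives f = -2.5, negative; keep [-1, -0.5]
t = -0.75 gives f = -0.28125, negative; keep [-1, -0.75]
t = -0.875 gives f = 0.8633, positive; keep [-0.875, -0.75]
t = -0.8125 gives f = 0.2905, positive; keep [-0.8125, -0.75]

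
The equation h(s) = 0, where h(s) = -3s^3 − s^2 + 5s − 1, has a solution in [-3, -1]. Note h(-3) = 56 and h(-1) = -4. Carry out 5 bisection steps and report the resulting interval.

[-1.5625, -1.5]

m = -2, h(m) = 9 (+); new bracket [-2, -1]
m = -1.5, h(m) = -0.625 (−); new bracket [-2, -1.5]
m = -1.75, h(m) = 3.265625 (+); new bracket [-1.75, -1.5]
m = -1.625, h(m) = 1.1074 (+); new bracket [-1.625, -1.5]
m = -1.5625, h(m) = 0.1902 (+); new bracket [-1.5625, -1.5]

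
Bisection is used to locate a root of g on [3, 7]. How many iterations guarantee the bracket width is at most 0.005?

Width after n steps is 4/2^n. Need 2^n ≥ 4/0.005 = 800.
2^9 = 512 < 800 ≤ 2^10 = 1024, so n = 10.

10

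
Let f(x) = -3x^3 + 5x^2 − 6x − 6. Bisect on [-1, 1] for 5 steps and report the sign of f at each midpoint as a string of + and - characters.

f(0) = -6 < 0, so the root lies in [-1, 0]
f(-0.5) = -1.375 < 0, so the root lies in [-1, -0.5]
f(-0.75) = 2.578125 > 0, so the root lies in [-0.75, -0.5]
f(-0.625) = 0.4355 > 0, so the root lies in [-0.625, -0.5]
f(-0.5625) = -0.509 < 0, so the root lies in [-0.625, -0.5625]

--++-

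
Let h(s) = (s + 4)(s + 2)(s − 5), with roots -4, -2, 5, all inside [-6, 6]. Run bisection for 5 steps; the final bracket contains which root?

5

midpoint 0: h = -40 < 0 → [0, 6]
midpoint 3: h = -70 < 0 → [3, 6]
midpoint 4.5: h = -27.625 < 0 → [4.5, 6]
midpoint 5.25: h = 16.7656 > 0 → [4.5, 5.25]
midpoint 4.875: h = -7.627 < 0 → [4.875, 5.25]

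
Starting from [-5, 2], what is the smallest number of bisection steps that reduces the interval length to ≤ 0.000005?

Width after n steps is 7/2^n. Need 2^n ≥ 7/0.000005 = 1400000.
2^20 = 1048576 < 1400000 ≤ 2^21 = 2097152, so n = 21.

21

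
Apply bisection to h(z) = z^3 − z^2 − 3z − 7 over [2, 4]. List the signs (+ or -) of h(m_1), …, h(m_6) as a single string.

h(3) = 2 > 0, so the root lies in [2, 3]
h(2.5) = -5.125 < 0, so the root lies in [2.5, 3]
h(2.75) = -2.015625 < 0, so the root lies in [2.75, 3]
h(2.875) = -0.127 < 0, so the root lies in [2.875, 3]
h(2.9375) = 0.906 > 0, so the root lies in [2.875, 2.9375]
h(2.90625) = 0.382 > 0, so the root lies in [2.875, 2.90625]

+---++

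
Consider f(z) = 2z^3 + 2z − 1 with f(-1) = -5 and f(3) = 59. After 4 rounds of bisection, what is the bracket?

[0.25, 0.5]

z = 1 gives f = 3, positive; keep [-1, 1]
z = 0 gives f = -1, negative; keep [0, 1]
z = 0.5 gives f = 0.25, positive; keep [0, 0.5]
z = 0.25 gives f = -0.4688, negative; keep [0.25, 0.5]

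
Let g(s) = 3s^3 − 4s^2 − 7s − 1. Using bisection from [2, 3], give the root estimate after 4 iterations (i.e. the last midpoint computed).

2.3125

midpoint 2.5: g = 3.375 > 0 → [2, 2.5]
midpoint 2.25: g = -2.828125 < 0 → [2.25, 2.5]
midpoint 2.375: g = 0.001953 > 0 → [2.25, 2.375]
midpoint 2.3125: g = -1.4788 < 0 → [2.3125, 2.375]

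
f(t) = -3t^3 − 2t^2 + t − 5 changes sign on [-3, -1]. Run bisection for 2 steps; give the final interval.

t = -2 gives f = 9, positive; keep [-2, -1]
t = -1.5 gives f = -0.875, negative; keep [-2, -1.5]

[-2, -1.5]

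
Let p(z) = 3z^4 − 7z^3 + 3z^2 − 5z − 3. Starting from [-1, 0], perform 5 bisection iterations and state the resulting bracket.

[-0.40625, -0.375]

z = -0.5 gives p = 1.3125, positive; keep [-0.5, 0]
z = -0.25 gives p = -1.441406, negative; keep [-0.5, -0.25]
z = -0.375 gives p = -0.274658, negative; keep [-0.5, -0.375]
z = -0.4375 gives p = 0.4578, positive; keep [-0.4375, -0.375]
z = -0.40625 gives p = 0.0774, positive; keep [-0.40625, -0.375]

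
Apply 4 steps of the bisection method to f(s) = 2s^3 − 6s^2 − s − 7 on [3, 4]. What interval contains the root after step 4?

[3.4375, 3.5]

f(3.5) = 1.75 > 0, so the root lies in [3, 3.5]
f(3.25) = -4.96875 < 0, so the root lies in [3.25, 3.5]
f(3.375) = -1.832031 < 0, so the root lies in [3.375, 3.5]
f(3.4375) = -0.0981 < 0, so the root lies in [3.4375, 3.5]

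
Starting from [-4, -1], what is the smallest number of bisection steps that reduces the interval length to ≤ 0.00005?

Width after n steps is 3/2^n. Need 2^n ≥ 3/0.00005 = 60000.
2^15 = 32768 < 60000 ≤ 2^16 = 65536, so n = 16.

16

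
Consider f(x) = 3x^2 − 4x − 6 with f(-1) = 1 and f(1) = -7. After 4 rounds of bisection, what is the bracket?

[-1, -0.875]

m = 0, f(m) = -6 (−); new bracket [-1, 0]
m = -0.5, f(m) = -3.25 (−); new bracket [-1, -0.5]
m = -0.75, f(m) = -1.3125 (−); new bracket [-1, -0.75]
m = -0.875, f(m) = -0.2031 (−); new bracket [-1, -0.875]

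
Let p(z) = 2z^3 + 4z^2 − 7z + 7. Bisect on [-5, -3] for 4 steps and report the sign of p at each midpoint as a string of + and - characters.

--+-

midpoint -4: p = -29 < 0 → [-4, -3]
midpoint -3.5: p = -5.25 < 0 → [-3.5, -3]
midpoint -3.25: p = 3.34375 > 0 → [-3.5, -3.25]
midpoint -3.375: p = -0.6992 < 0 → [-3.375, -3.25]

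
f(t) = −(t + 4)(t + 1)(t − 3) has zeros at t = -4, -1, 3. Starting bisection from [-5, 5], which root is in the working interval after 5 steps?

3

m = 0, f(m) = 12 (+); new bracket [0, 5]
m = 2.5, f(m) = 11.375 (+); new bracket [2.5, 5]
m = 3.75, f(m) = -27.609375 (−); new bracket [2.5, 3.75]
m = 3.125, f(m) = -3.6738 (−); new bracket [2.5, 3.125]
m = 2.8125, f(m) = 4.8699 (+); new bracket [2.8125, 3.125]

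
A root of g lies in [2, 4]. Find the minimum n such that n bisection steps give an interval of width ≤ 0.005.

Width after n steps is 2/2^n. Need 2^n ≥ 2/0.005 = 400.
2^8 = 256 < 400 ≤ 2^9 = 512, so n = 9.

9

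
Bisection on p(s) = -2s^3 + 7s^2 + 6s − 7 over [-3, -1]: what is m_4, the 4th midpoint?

p(-2) = 25 > 0, so the root lies in [-2, -1]
p(-1.5) = 6.5 > 0, so the root lies in [-1.5, -1]
p(-1.25) = 0.34375 > 0, so the root lies in [-1.25, -1]
p(-1.125) = -2.043 < 0, so the root lies in [-1.25, -1.125]

-1.125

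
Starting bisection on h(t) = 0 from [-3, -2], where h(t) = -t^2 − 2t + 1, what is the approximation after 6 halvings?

midpoint -2.5: h = -0.25 < 0 → [-2.5, -2]
midpoint -2.25: h = 0.4375 > 0 → [-2.5, -2.25]
midpoint -2.375: h = 0.109375 > 0 → [-2.5, -2.375]
midpoint -2.4375: h = -0.0664 < 0 → [-2.4375, -2.375]
midpoint -2.40625: h = 0.0225 > 0 → [-2.4375, -2.40625]
midpoint -2.421875: h = -0.0217 < 0 → [-2.421875, -2.40625]

-2.421875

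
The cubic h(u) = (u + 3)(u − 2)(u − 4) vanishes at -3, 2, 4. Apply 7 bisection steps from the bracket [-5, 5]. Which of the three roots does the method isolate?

midpoint 0: h = 24 > 0 → [-5, 0]
midpoint -2.5: h = 14.625 > 0 → [-5, -2.5]
midpoint -3.75: h = -33.421875 < 0 → [-3.75, -2.5]
midpoint -3.125: h = -4.5645 < 0 → [-3.125, -2.5]
midpoint -2.8125: h = 6.1472 > 0 → [-3.125, -2.8125]
midpoint -2.96875: h = 1.0821 > 0 → [-3.125, -2.96875]
midpoint -3.046875: h = -1.6671 < 0 → [-3.046875, -2.96875]

-3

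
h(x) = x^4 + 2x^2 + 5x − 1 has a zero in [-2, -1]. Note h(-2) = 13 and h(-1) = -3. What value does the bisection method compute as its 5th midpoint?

x = -1.5 gives h = 1.0625, positive; keep [-1.5, -1]
x = -1.25 gives h = -1.683594, negative; keep [-1.5, -1.25]
x = -1.375 gives h = -0.519287, negative; keep [-1.5, -1.375]
x = -1.4375 gives h = 0.2153, positive; keep [-1.4375, -1.375]
x = -1.40625 gives h = -0.1655, negative; keep [-1.4375, -1.40625]

-1.40625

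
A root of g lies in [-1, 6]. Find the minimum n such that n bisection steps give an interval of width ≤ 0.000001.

23

Width after n steps is 7/2^n. Need 2^n ≥ 7/0.000001 = 7000000.
2^22 = 4194304 < 7000000 ≤ 2^23 = 8388608, so n = 23.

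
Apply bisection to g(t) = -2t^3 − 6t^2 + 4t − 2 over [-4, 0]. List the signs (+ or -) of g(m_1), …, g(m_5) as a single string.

---+-

midpoint -2: g = -18 < 0 → [-4, -2]
midpoint -3: g = -14 < 0 → [-4, -3]
midpoint -3.5: g = -3.75 < 0 → [-4, -3.5]
midpoint -3.75: g = 4.0938 > 0 → [-3.75, -3.5]
midpoint -3.625: g = -0.0742 < 0 → [-3.75, -3.625]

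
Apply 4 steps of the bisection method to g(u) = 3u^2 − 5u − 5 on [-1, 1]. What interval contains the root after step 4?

[-0.75, -0.625]

midpoint 0: g = -5 < 0 → [-1, 0]
midpoint -0.5: g = -1.75 < 0 → [-1, -0.5]
midpoint -0.75: g = 0.4375 > 0 → [-0.75, -0.5]
midpoint -0.625: g = -0.7031 < 0 → [-0.75, -0.625]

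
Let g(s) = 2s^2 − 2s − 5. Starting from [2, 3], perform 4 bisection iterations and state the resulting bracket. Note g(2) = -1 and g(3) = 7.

s = 2.5 gives g = 2.5, positive; keep [2, 2.5]
s = 2.25 gives g = 0.625, positive; keep [2, 2.25]
s = 2.125 gives g = -0.21875, negative; keep [2.125, 2.25]
s = 2.1875 gives g = 0.1953, positive; keep [2.125, 2.1875]

[2.125, 2.1875]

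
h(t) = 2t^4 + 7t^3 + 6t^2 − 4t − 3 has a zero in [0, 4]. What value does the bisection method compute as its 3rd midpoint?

0.5

t = 2 gives h = 101, positive; keep [0, 2]
t = 1 gives h = 8, positive; keep [0, 1]
t = 0.5 gives h = -2.5, negative; keep [0.5, 1]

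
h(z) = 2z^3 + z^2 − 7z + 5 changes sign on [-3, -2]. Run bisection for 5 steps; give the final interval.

z = -2.5 gives h = -2.5, negative; keep [-2.5, -2]
z = -2.25 gives h = 3.03125, positive; keep [-2.5, -2.25]
z = -2.375 gives h = 0.472656, positive; keep [-2.5, -2.375]
z = -2.4375 gives h = -0.9604, negative; keep [-2.4375, -2.375]
z = -2.40625 gives h = -0.2308, negative; keep [-2.40625, -2.375]

[-2.40625, -2.375]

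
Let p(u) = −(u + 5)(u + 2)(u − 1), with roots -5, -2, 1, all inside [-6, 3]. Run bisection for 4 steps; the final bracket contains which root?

p(-1.5) = 4.375 > 0, so the root lies in [-1.5, 3]
p(0.75) = 3.953125 > 0, so the root lies in [0.75, 3]
p(1.875) = -23.310547 < 0, so the root lies in [0.75, 1.875]
p(1.3125) = -6.5344 < 0, so the root lies in [0.75, 1.3125]

1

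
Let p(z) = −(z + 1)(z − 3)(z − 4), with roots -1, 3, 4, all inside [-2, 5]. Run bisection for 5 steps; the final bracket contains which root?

-1

midpoint 1.5: p = -9.375 < 0 → [-2, 1.5]
midpoint -0.25: p = -10.359375 < 0 → [-2, -0.25]
midpoint -1.125: p = 2.642578 > 0 → [-1.125, -0.25]
midpoint -0.6875: p = -5.4016 < 0 → [-1.125, -0.6875]
midpoint -0.90625: p = -1.7967 < 0 → [-1.125, -0.90625]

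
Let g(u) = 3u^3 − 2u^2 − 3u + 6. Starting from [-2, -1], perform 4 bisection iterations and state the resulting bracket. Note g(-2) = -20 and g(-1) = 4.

m = -1.5, g(m) = -4.125 (−); new bracket [-1.5, -1]
m = -1.25, g(m) = 0.765625 (+); new bracket [-1.5, -1.25]
m = -1.375, g(m) = -1.455078 (−); new bracket [-1.375, -1.25]
m = -1.3125, g(m) = -0.2908 (−); new bracket [-1.3125, -1.25]

[-1.3125, -1.25]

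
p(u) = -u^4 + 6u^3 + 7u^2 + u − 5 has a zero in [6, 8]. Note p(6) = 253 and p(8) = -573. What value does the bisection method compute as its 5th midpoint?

u = 7 gives p = 2, positive; keep [7, 8]
u = 7.5 gives p = -236.5625, negative; keep [7, 7.5]
u = 7.25 gives p = -106.160156, negative; keep [7, 7.25]
u = 7.125 gives p = -49.4338, negative; keep [7, 7.125]
u = 7.0625 gives p = -23.0718, negative; keep [7, 7.0625]

7.0625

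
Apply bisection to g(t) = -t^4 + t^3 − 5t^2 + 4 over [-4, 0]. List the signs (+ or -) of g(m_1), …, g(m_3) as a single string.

--+

t = -2 gives g = -40, negative; keep [-2, 0]
t = -1 gives g = -3, negative; keep [-1, 0]
t = -0.5 gives g = 2.5625, positive; keep [-1, -0.5]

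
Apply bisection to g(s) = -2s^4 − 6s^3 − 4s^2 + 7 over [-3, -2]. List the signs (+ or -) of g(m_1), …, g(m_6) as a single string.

-++-+-

s = -2.5 gives g = -2.375, negative; keep [-2.5, -2]
s = -2.25 gives g = 3.835938, positive; keep [-2.5, -2.25]
s = -2.375 gives g = 1.183105, positive; keep [-2.5, -2.375]
s = -2.4375 gives g = -0.4732, negative; keep [-2.4375, -2.375]
s = -2.40625 gives g = 0.3844, positive; keep [-2.4375, -2.40625]
s = -2.421875 gives g = -0.0369, negative; keep [-2.421875, -2.40625]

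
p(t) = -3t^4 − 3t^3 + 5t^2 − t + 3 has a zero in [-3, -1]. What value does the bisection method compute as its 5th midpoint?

-2.0625

m = -2, p(m) = 1 (+); new bracket [-3, -2]
m = -2.5, p(m) = -33.5625 (−); new bracket [-2.5, -2]
m = -2.25, p(m) = -12.152344 (−); new bracket [-2.25, -2]
m = -2.125, p(m) = -4.6824 (−); new bracket [-2.125, -2]
m = -2.0625, p(m) = -1.6341 (−); new bracket [-2.0625, -2]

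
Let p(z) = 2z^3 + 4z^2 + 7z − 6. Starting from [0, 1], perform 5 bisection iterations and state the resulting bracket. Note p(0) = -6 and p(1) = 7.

[0.59375, 0.625]

z = 0.5 gives p = -1.25, negative; keep [0.5, 1]
z = 0.75 gives p = 2.34375, positive; keep [0.5, 0.75]
z = 0.625 gives p = 0.425781, positive; keep [0.5, 0.625]
z = 0.5625 gives p = -0.4409, negative; keep [0.5625, 0.625]
z = 0.59375 gives p = -0.015, negative; keep [0.59375, 0.625]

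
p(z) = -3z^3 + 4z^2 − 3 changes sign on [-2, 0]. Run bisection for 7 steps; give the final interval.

m = -1, p(m) = 4 (+); new bracket [-1, 0]
m = -0.5, p(m) = -1.625 (−); new bracket [-1, -0.5]
m = -0.75, p(m) = 0.515625 (+); new bracket [-0.75, -0.5]
m = -0.625, p(m) = -0.7051 (−); new bracket [-0.75, -0.625]
m = -0.6875, p(m) = -0.1345 (−); new bracket [-0.75, -0.6875]
m = -0.71875, p(m) = 0.1803 (+); new bracket [-0.71875, -0.6875]
m = -0.703125, p(m) = 0.0204 (+); new bracket [-0.703125, -0.6875]

[-0.703125, -0.6875]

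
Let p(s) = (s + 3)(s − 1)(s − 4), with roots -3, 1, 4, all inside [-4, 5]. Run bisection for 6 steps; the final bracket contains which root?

p(0.5) = 6.125 > 0, so the root lies in [-4, 0.5]
p(-1.75) = 19.765625 > 0, so the root lies in [-4, -1.75]
p(-2.875) = 3.330078 > 0, so the root lies in [-4, -2.875]
p(-3.4375) = -14.4392 < 0, so the root lies in [-3.4375, -2.875]
p(-3.15625) = -4.6474 < 0, so the root lies in [-3.15625, -2.875]
p(-3.015625) = -0.4402 < 0, so the root lies in [-3.015625, -2.875]

-3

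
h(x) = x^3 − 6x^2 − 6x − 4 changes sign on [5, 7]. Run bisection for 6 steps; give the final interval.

h(6) = -40 < 0, so the root lies in [6, 7]
h(6.5) = -21.875 < 0, so the root lies in [6.5, 7]
h(6.75) = -10.328125 < 0, so the root lies in [6.75, 7]
h(6.875) = -3.8926 < 0, so the root lies in [6.875, 7]
h(6.9375) = -0.5042 < 0, so the root lies in [6.9375, 7]
h(6.96875) = 1.2334 > 0, so the root lies in [6.9375, 6.96875]

[6.9375, 6.96875]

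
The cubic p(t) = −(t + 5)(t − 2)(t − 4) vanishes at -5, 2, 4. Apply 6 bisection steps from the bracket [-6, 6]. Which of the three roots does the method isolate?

-5

p(0) = -40 < 0, so the root lies in [-6, 0]
p(-3) = -70 < 0, so the root lies in [-6, -3]
p(-4.5) = -27.625 < 0, so the root lies in [-6, -4.5]
p(-5.25) = 16.7656 > 0, so the root lies in [-5.25, -4.5]
p(-4.875) = -7.627 < 0, so the root lies in [-5.25, -4.875]
p(-5.0625) = 4.0002 > 0, so the root lies in [-5.0625, -4.875]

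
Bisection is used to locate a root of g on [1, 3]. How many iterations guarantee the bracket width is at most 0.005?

Width after n steps is 2/2^n. Need 2^n ≥ 2/0.005 = 400.
2^8 = 256 < 400 ≤ 2^9 = 512, so n = 9.

9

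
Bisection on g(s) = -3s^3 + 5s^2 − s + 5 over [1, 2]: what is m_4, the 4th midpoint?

1.9375

midpoint 1.5: g = 4.625 > 0 → [1.5, 2]
midpoint 1.75: g = 2.484375 > 0 → [1.75, 2]
midpoint 1.875: g = 0.927734 > 0 → [1.875, 2]
midpoint 1.9375: g = 0.0125 > 0 → [1.9375, 2]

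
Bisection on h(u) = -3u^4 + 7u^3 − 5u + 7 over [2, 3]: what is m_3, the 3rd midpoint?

m = 2.5, h(m) = -13.3125 (−); new bracket [2, 2.5]
m = 2.25, h(m) = -1.402344 (−); new bracket [2, 2.25]
m = 2.125, h(m) = 2.372314 (+); new bracket [2.125, 2.25]

2.125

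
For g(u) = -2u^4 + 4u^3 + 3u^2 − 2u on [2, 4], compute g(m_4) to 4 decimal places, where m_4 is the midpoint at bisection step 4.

midpoint 3: g = -33 < 0 → [2, 3]
midpoint 2.5: g = -1.875 < 0 → [2, 2.5]
midpoint 2.25: g = 4.992188 > 0 → [2.25, 2.5]
midpoint 2.375: g = 2.1245 > 0 → [2.375, 2.5]

2.1245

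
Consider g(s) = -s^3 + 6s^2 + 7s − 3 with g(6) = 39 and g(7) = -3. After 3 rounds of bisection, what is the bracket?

[6.875, 7]

midpoint 6.5: g = 21.375 > 0 → [6.5, 7]
midpoint 6.75: g = 10.078125 > 0 → [6.75, 7]
midpoint 6.875: g = 3.767578 > 0 → [6.875, 7]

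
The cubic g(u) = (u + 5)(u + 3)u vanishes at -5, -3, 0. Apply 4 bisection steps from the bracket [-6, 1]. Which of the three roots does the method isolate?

0

midpoint -2.5: g = -3.125 < 0 → [-2.5, 1]
midpoint -0.75: g = -7.171875 < 0 → [-0.75, 1]
midpoint 0.125: g = 2.001953 > 0 → [-0.75, 0.125]
midpoint -0.3125: g = -3.9368 < 0 → [-0.3125, 0.125]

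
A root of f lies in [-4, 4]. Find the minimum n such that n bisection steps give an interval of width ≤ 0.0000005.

Width after n steps is 8/2^n. Need 2^n ≥ 8/0.0000005 = 16000000.
2^23 = 8388608 < 16000000 ≤ 2^24 = 16777216, so n = 24.

24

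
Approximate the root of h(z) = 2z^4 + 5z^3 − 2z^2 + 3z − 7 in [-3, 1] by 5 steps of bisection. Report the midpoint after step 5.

0.875

midpoint -1: h = -15 < 0 → [-1, 1]
midpoint 0: h = -7 < 0 → [0, 1]
midpoint 0.5: h = -5.25 < 0 → [0.5, 1]
midpoint 0.75: h = -3.1328 < 0 → [0.75, 1]
midpoint 0.875: h = -1.3843 < 0 → [0.875, 1]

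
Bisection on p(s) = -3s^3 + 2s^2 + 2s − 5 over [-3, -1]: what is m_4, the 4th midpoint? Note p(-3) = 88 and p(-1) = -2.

midpoint -2: p = 23 > 0 → [-2, -1]
midpoint -1.5: p = 6.625 > 0 → [-1.5, -1]
midpoint -1.25: p = 1.484375 > 0 → [-1.25, -1]
midpoint -1.125: p = -0.4473 < 0 → [-1.25, -1.125]

-1.125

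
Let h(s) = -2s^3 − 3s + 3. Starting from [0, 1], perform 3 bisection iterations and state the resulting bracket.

[0.625, 0.75]

h(0.5) = 1.25 > 0, so the root lies in [0.5, 1]
h(0.75) = -0.09375 < 0, so the root lies in [0.5, 0.75]
h(0.625) = 0.636719 > 0, so the root lies in [0.625, 0.75]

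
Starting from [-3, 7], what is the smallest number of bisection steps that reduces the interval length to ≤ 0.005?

11

Width after n steps is 10/2^n. Need 2^n ≥ 10/0.005 = 2000.
2^10 = 1024 < 2000 ≤ 2^11 = 2048, so n = 11.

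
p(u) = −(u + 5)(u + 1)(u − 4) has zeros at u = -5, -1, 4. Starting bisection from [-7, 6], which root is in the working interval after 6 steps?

4

midpoint -0.5: p = 10.125 > 0 → [-0.5, 6]
midpoint 2.75: p = 36.328125 > 0 → [2.75, 6]
midpoint 4.375: p = -18.896484 < 0 → [2.75, 4.375]
midpoint 3.5625: p = 17.0916 > 0 → [3.5625, 4.375]
midpoint 3.96875: p = 1.3926 > 0 → [3.96875, 4.375]
midpoint 4.171875: p = -8.153 < 0 → [3.96875, 4.171875]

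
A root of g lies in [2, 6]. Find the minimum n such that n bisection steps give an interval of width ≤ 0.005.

10

Width after n steps is 4/2^n. Need 2^n ≥ 4/0.005 = 800.
2^9 = 512 < 800 ≤ 2^10 = 1024, so n = 10.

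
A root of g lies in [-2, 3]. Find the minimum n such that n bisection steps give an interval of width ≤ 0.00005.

Width after n steps is 5/2^n. Need 2^n ≥ 5/0.00005 = 100000.
2^16 = 65536 < 100000 ≤ 2^17 = 131072, so n = 17.

17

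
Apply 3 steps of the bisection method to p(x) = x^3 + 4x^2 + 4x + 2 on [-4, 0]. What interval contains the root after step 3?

m = -2, p(m) = 2 (+); new bracket [-4, -2]
m = -3, p(m) = -1 (−); new bracket [-3, -2]
m = -2.5, p(m) = 1.375 (+); new bracket [-3, -2.5]

[-3, -2.5]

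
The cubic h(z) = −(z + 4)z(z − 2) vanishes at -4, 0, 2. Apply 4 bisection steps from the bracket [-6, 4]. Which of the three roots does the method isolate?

m = -1, h(m) = -9 (−); new bracket [-6, -1]
m = -3.5, h(m) = -9.625 (−); new bracket [-6, -3.5]
m = -4.75, h(m) = 24.046875 (+); new bracket [-4.75, -3.5]
m = -4.125, h(m) = 3.1582 (+); new bracket [-4.125, -3.5]

-4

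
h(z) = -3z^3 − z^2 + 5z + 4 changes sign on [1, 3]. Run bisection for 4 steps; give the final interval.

midpoint 2: h = -14 < 0 → [1, 2]
midpoint 1.5: h = -0.875 < 0 → [1, 1.5]
midpoint 1.25: h = 2.828125 > 0 → [1.25, 1.5]
midpoint 1.375: h = 1.1855 > 0 → [1.375, 1.5]

[1.375, 1.5]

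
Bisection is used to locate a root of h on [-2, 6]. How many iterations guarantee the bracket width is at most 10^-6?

Width after n steps is 8/2^n. Need 2^n ≥ 8/10^-6 = 8000000.
2^22 = 4194304 < 8000000 ≤ 2^23 = 8388608, so n = 23.

23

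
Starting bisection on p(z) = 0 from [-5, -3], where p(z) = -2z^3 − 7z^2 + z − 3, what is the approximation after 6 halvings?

-3.71875

p(-4) = 9 > 0, so the root lies in [-4, -3]
p(-3.5) = -6.5 < 0, so the root lies in [-4, -3.5]
p(-3.75) = 0.28125 > 0, so the root lies in [-3.75, -3.5]
p(-3.625) = -3.3398 < 0, so the root lies in [-3.75, -3.625]
p(-3.6875) = -1.5884 < 0, so the root lies in [-3.75, -3.6875]
p(-3.71875) = -0.6685 < 0, so the root lies in [-3.75, -3.71875]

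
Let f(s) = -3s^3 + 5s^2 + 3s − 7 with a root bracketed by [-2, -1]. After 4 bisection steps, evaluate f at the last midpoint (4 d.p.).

m = -1.5, f(m) = 9.875 (+); new bracket [-1.5, -1]
m = -1.25, f(m) = 2.921875 (+); new bracket [-1.25, -1]
m = -1.125, f(m) = 0.224609 (+); new bracket [-1.125, -1]
m = -1.0625, f(m) = -0.9446 (−); new bracket [-1.125, -1.0625]

-0.9446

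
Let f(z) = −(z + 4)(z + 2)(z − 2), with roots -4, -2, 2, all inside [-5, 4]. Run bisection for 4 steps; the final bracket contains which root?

2

m = -0.5, f(m) = 13.125 (+); new bracket [-0.5, 4]
m = 1.75, f(m) = 5.390625 (+); new bracket [1.75, 4]
m = 2.875, f(m) = -29.326172 (−); new bracket [1.75, 2.875]
m = 2.3125, f(m) = -8.5071 (−); new bracket [1.75, 2.3125]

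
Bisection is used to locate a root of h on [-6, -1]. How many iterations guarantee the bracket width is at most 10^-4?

Width after n steps is 5/2^n. Need 2^n ≥ 5/10^-4 = 50000.
2^15 = 32768 < 50000 ≤ 2^16 = 65536, so n = 16.

16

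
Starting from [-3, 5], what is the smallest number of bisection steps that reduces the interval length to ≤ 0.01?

10

Width after n steps is 8/2^n. Need 2^n ≥ 8/0.01 = 800.
2^9 = 512 < 800 ≤ 2^10 = 1024, so n = 10.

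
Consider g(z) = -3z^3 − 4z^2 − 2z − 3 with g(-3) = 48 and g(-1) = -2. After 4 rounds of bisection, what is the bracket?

[-1.5, -1.375]

midpoint -2: g = 9 > 0 → [-2, -1]
midpoint -1.5: g = 1.125 > 0 → [-1.5, -1]
midpoint -1.25: g = -0.890625 < 0 → [-1.5, -1.25]
midpoint -1.375: g = -0.0137 < 0 → [-1.5, -1.375]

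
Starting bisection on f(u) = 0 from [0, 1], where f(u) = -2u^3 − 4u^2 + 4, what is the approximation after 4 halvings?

0.8125

m = 0.5, f(m) = 2.75 (+); new bracket [0.5, 1]
m = 0.75, f(m) = 0.90625 (+); new bracket [0.75, 1]
m = 0.875, f(m) = -0.402344 (−); new bracket [0.75, 0.875]
m = 0.8125, f(m) = 0.2866 (+); new bracket [0.8125, 0.875]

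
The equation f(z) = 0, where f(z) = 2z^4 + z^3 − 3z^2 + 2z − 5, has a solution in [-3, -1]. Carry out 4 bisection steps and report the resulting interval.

m = -2, f(m) = 3 (+); new bracket [-2, -1]
m = -1.5, f(m) = -8 (−); new bracket [-2, -1.5]
m = -1.75, f(m) = -4.289062 (−); new bracket [-2, -1.75]
m = -1.875, f(m) = -1.1694 (−); new bracket [-2, -1.875]

[-2, -1.875]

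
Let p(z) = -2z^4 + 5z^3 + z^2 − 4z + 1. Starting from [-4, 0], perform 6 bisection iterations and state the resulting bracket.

midpoint -2: p = -59 < 0 → [-2, 0]
midpoint -1: p = -1 < 0 → [-1, 0]
midpoint -0.5: p = 2.5 > 0 → [-1, -0.5]
midpoint -0.75: p = 1.8203 > 0 → [-1, -0.75]
midpoint -0.875: p = 0.7437 > 0 → [-1, -0.875]
midpoint -0.9375: p = -0.0359 < 0 → [-0.9375, -0.875]

[-0.9375, -0.875]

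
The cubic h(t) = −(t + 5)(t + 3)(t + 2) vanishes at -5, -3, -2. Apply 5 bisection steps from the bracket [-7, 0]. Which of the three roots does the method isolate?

t = -3.5 gives h = -1.125, negative; keep [-7, -3.5]
t = -5.25 gives h = 1.828125, positive; keep [-5.25, -3.5]
t = -4.375 gives h = -2.041016, negative; keep [-5.25, -4.375]
t = -4.8125 gives h = -0.9558, negative; keep [-5.25, -4.8125]
t = -5.03125 gives h = 0.1924, positive; keep [-5.03125, -4.8125]

-5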